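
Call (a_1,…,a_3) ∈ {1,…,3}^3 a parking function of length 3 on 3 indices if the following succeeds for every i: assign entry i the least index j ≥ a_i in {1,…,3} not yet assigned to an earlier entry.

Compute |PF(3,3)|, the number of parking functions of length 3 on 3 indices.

16

|PF| = (4−3)·4^(3−1) = 1 · 16 = 16 (Pollak)
Check (2,1,2) → sorted (1,2,2): b_i ≤ i ∀i, a PF.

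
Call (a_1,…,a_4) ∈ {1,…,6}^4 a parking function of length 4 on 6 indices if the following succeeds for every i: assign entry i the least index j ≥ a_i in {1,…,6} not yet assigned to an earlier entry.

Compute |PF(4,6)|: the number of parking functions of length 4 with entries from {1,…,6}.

1029

|PF| = 3·7^3 = 3×343 = 1029
Check (5,3,1,1) → sorted (1,1,3,5): b_i ≤ 2+i ∀i, a PF.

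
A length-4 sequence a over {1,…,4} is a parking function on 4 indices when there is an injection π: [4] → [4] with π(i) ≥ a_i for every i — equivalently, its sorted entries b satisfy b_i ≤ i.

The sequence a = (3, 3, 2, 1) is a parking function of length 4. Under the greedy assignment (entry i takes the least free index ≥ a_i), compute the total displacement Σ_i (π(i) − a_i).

1

Σπ = 10 ({1..4} each once); Σa = 3+3+2+1 = 9; disp = 10−9 = 1.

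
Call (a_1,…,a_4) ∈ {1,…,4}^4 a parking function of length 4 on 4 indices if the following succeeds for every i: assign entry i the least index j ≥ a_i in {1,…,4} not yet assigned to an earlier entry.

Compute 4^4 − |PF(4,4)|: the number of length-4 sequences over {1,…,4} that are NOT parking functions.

#PF = (5−4)·5^(4−1) = 1·125 = 125 (Konheim–Weiss)
E.g. (3,3,3,3) → sorted (3,3,3,3): b_1=3>1, not a PF.
4^4 − 125 = 256 − 125 = 131

131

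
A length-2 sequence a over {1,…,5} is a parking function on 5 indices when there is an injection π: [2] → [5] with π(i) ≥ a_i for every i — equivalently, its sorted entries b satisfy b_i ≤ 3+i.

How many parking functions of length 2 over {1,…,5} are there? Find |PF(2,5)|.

24

|PF(2,5)| = (6−2)·6^(2−1) = 4×6 = 24 (Konheim–Weiss)
Check (4,1) → sorted (1,4): b_i ≤ 3+i ∀i, a PF.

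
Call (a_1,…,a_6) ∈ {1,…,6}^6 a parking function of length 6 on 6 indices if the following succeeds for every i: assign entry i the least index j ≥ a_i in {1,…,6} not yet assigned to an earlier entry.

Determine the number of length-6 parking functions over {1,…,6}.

16807

|PF| = 1·7^5 = 1 · 16807 = 16807 (Pollak)
E.g. (2,5,6,2,4,1) → sorted (1,2,2,4,5,6): b_i ≤ i ∀i, a PF.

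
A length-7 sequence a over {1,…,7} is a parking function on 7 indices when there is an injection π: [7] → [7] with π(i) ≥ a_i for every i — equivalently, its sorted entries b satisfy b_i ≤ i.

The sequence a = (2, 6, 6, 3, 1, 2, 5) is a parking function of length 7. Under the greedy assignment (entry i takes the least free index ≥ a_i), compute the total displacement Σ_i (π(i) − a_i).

3

Σπ(i) = 1+…+7 = 28; Σa = 2+6+6+3+1+2+5 = 25; disp = 28−25 = 3.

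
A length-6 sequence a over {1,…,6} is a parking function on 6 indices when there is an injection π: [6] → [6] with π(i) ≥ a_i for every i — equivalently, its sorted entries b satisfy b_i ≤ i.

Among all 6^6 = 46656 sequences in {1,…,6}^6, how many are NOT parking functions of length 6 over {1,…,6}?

#PF = 1·7^5 = 1·16807 = 16807 (Konheim–Weiss)
E.g. (3,5,3,6,5,6) → sorted (3,3,5,5,6,6): b_1=3>1, not a PF.
6^6 − 16807 = 46656 − 16807 = 29849

29849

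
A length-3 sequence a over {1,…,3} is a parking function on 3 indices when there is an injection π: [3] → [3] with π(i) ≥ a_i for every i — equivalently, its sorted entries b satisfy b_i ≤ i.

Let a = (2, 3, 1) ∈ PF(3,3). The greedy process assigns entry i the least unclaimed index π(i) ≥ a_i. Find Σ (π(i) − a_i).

0

Σπ(i) = 1+…+3 = 6; Σa = 2+3+1 = 6; disp = 6−6 = 0.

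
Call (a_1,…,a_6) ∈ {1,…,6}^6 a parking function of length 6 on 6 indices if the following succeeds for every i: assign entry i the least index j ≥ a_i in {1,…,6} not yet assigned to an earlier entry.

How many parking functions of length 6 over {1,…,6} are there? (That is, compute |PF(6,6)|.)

Count = (6+1−6)·(6+1)^{6−1} = 1·16807 = 16807 [KW]
E.g. (4,2,2,4,4,1) → sorted (1,2,2,4,4,4): b_i ≤ i ∀i, a PF.

16807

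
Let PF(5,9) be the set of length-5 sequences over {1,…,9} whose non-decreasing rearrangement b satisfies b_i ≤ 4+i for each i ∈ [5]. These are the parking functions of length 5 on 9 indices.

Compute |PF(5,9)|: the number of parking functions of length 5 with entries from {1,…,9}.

|PF| = 5·10^4 = 5·10000 = 50000 (Konheim–Weiss)
Example (7,2,4,9,7) → sorted (2,4,7,7,9): b_i ≤ 4+i ∀i, a PF.

50000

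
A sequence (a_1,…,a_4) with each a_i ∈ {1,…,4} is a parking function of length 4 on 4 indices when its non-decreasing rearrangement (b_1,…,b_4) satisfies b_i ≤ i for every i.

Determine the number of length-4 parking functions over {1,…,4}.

125

Count = 1·5^3 = 1×125 = 125 (Konheim–Weiss)
E.g. (4,1,1,1) → sorted (1,1,1,4): b_i ≤ i ∀i, a PF.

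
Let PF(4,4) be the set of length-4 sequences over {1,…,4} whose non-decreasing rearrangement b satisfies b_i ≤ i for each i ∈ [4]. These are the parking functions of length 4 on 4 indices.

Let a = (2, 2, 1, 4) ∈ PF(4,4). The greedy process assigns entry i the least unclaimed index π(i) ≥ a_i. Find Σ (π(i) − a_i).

1

Σπ = 4·5/2 = 10 (π permutes [4]); Σa = 2+2+1+4 = 9; disp = 10−9 = 1.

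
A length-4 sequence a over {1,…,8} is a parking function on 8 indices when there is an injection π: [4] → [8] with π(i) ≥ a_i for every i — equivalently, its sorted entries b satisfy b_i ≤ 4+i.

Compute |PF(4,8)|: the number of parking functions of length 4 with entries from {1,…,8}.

3645

|PF| = (8+1−4)·(8+1)^{4−1} = 5×729 = 3645 (Pollak)
E.g. (2,6,3,1) → sorted (1,2,3,6): b_i ≤ 4+i ∀i, a PF.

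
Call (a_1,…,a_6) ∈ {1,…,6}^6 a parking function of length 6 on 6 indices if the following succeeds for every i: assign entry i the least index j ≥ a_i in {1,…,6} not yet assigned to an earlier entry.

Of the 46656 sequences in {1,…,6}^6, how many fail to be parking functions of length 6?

|PF| = (6+1−6)·(6+1)^{6−1} = 1·16807 = 16807 (Konheim–Weiss)
Check (6,6,6,6,4,2) → sorted (2,4,6,6,6,6): b_1=2>1, not a PF.
6^6 − 16807 = 46656 − 16807 = 29849

29849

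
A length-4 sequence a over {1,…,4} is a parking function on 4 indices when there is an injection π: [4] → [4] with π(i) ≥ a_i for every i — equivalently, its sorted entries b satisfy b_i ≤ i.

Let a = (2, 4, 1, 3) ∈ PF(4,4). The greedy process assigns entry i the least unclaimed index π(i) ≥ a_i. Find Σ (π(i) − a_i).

Σπ(i) = 1+…+4 = 10; Σa = 2+4+1+3 = 10; disp = 10−10 = 0.

0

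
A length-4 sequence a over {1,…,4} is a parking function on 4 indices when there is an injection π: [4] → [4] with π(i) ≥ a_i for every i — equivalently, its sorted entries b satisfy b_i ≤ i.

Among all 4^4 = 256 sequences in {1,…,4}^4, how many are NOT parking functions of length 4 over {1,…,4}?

Count = (4+1−4)·(4+1)^{4−1} = 1×125 = 125 (Konheim–Weiss)
E.g. (4,3,4,2) → sorted (2,3,4,4): b_1=2>1, not a PF.
Total 256; non-PF = 256−125 = 131

131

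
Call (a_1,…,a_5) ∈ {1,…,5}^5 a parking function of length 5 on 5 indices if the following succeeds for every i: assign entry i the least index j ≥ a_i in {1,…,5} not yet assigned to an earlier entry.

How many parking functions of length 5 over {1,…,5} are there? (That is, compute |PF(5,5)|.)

1296

|PF| = (6−5)·6^(5−1) = 1 · 1296 = 1296
E.g. (4,1,2,5,3) → sorted (1,2,3,4,5): b_i ≤ i ∀i, a PF.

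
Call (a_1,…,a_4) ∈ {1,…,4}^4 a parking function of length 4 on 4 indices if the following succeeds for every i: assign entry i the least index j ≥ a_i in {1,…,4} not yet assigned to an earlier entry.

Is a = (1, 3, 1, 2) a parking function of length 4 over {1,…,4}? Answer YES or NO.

Order a: b = (1, 1, 2, 3).
  b_1=1 ≤ 1
  b_2=1 ≤ 2
  b_3=2 ≤ 3
  b_4=3 ≤ 4
All bounds hold ⇒ YES

YES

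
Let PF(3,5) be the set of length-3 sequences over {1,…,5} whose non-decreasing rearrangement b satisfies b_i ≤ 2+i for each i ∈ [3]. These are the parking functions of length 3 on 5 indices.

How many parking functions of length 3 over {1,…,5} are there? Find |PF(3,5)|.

Count = 3·6^2 = 3·36 = 108 (Pollak)
Example (4,4,3) → sorted (3,4,4): b_i ≤ 2+i ∀i, a PF.

108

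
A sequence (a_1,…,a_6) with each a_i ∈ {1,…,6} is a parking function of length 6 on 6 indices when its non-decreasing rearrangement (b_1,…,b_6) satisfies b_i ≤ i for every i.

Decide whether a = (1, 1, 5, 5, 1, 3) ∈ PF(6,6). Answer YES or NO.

Order a: b = (1, 1, 1, 3, 5, 5).
  b_1=1 ≤ 1
  b_2=1 ≤ 2
  b_3=1 ≤ 3
  b_4=3 ≤ 4
  b_5=5 ≤ 5
  b_6=5 ≤ 6
All bounds hold ⇒ YES

YES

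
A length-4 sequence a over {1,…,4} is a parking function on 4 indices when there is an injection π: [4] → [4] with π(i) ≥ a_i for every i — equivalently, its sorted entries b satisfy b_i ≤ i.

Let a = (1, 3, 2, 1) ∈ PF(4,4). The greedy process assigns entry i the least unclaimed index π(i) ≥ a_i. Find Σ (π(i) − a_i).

3

Σπ = 10 ({1..4} each once); Σa = 1+3+2+1 = 7; disp = 10−7 = 3.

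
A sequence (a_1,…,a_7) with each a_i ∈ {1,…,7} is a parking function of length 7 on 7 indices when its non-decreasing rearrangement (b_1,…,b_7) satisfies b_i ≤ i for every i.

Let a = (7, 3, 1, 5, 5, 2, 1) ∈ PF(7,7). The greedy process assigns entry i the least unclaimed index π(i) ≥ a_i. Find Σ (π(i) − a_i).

Σπ = 7·8/2 = 28 (π permutes [7]); Σa = 7+3+1+5+5+2+1 = 24; disp = 28−24 = 4.

4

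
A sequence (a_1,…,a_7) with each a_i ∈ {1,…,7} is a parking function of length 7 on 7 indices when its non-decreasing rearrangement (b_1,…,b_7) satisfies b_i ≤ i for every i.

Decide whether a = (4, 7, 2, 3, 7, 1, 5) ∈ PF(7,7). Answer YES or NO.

Order a: b = (1, 2, 3, 4, 5, 7, 7).
  b_1=1 ≤ 1
  b_2=2 ≤ 2
  b_3=3 ≤ 3
  b_4=4 ≤ 4
  b_5=5 ≤ 5
  b_6=7 > 6
  fails at i=6 ⇒ NO

NO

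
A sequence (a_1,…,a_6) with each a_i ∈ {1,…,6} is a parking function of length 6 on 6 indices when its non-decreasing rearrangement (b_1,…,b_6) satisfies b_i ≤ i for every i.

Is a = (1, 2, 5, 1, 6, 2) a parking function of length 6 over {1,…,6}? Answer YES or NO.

Sorted: b = (1, 1, 2, 2, 5, 6).
  b_1=1 ≤ 1
  b_2=1 ≤ 2
  b_3=2 ≤ 3
  b_4=2 ≤ 4
  b_5=5 ≤ 5
  b_6=6 ≤ 6
All bounds hold ⇒ YES

YES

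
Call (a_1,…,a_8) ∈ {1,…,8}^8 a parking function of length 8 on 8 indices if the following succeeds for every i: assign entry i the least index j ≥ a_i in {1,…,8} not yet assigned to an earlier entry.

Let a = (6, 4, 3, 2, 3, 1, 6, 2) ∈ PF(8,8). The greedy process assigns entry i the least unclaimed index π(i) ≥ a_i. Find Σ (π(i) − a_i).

Σπ = 36 ({1..8} each once); Σa = 6+4+3+2+3+1+6+2 = 27; disp = 36−27 = 9.

9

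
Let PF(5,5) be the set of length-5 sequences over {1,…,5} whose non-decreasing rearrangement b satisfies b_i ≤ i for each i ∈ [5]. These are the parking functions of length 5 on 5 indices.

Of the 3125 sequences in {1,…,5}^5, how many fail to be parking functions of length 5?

1829

Count = (6−5)·6^(5−1) = 1 · 1296 = 1296 (Pollak)
E.g. (5,5,3,2,4) → sorted (2,3,4,5,5): b_1=2>1, not a PF.
5^5 − 1296 = 3125 − 1296 = 1829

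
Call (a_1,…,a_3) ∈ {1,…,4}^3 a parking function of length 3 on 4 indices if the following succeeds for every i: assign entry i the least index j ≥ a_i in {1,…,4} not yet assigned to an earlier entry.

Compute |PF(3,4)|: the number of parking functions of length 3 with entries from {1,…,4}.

|PF| = 2·5^2 = 2 · 25 = 50
One tuple (3,1,3) → sorted (1,3,3): b_i ≤ 1+i ∀i, a PF.

50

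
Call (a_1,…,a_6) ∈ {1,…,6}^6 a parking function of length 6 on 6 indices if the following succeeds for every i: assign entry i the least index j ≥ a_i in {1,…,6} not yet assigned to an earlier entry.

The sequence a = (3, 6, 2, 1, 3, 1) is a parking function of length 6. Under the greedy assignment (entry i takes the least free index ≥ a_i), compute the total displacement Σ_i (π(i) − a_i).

5

Σπ = 21 ({1..6} each once); Σa = 3+6+2+1+3+1 = 16; disp = 21−16 = 5.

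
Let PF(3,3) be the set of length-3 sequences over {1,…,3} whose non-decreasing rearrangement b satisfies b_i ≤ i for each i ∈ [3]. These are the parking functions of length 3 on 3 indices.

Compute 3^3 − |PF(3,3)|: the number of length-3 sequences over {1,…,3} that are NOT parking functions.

|PF| = (4−3)·4^(3−1) = 1 · 16 = 16
Check (3,3,2) → sorted (2,3,3): b_1=2>1, not a PF.
3^3 − 16 = 27 − 16 = 11

11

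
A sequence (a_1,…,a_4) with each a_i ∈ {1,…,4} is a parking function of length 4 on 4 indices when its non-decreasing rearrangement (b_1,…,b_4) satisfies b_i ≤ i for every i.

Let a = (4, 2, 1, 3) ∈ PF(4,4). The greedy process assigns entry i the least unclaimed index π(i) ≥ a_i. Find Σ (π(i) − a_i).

Σπ(i) = 1+…+4 = 10; Σa = 4+2+1+3 = 10; disp = 10−10 = 0.

0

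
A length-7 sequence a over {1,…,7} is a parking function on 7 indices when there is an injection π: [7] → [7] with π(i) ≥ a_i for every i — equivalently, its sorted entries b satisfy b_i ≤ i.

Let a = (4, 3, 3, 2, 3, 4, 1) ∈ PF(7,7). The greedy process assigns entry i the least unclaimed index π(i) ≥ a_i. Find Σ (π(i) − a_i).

Σπ(i) = 1+…+7 = 28; Σa = 4+3+3+2+3+4+1 = 20; disp = 28−20 = 8.

8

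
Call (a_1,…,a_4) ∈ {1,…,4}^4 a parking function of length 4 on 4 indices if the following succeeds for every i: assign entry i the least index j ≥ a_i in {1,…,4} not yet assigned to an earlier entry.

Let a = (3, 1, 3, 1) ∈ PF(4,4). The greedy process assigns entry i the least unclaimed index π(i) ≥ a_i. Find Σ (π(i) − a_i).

Σπ(i) = 1+…+4 = 10; Σa = 3+1+3+1 = 8; disp = 10−8 = 2.

2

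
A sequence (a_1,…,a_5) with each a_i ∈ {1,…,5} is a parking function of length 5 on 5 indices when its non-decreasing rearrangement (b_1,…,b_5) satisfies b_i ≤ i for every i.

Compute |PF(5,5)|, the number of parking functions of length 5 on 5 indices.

#PF = (6−5)·6^(5−1) = 1 · 1296 = 1296 (Pollak)
Example (4,3,2,1,2) → sorted (1,2,2,3,4): b_i ≤ i ∀i, a PF.

1296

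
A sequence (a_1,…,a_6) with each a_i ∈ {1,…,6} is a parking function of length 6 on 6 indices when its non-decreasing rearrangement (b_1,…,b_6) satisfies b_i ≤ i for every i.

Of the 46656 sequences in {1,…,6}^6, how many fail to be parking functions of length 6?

29849

|PF| = (6−6+1)·(6+1)^(6−1) = 1×16807 = 16807 (Pollak)
E.g. (3,6,5,6,2,3) → sorted (2,3,3,5,6,6): b_1=2>1, not a PF.
Total 46656; non-PF = 46656−16807 = 29849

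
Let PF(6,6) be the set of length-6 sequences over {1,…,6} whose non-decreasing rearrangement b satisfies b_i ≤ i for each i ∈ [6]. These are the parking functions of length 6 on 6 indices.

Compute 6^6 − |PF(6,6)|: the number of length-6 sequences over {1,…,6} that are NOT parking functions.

|PF(6,6)| = (6−6+1)·(6+1)^(6−1) = 1×16807 = 16807 [KW]
E.g. (6,3,4,4,5,1) → sorted (1,3,4,4,5,6): b_2=3>2, not a PF.
6^6 − 16807 = 46656 − 16807 = 29849

29849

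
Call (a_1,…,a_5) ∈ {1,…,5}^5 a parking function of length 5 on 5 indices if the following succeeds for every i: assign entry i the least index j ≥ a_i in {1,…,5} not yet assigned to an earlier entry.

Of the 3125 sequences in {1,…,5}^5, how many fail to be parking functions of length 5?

1829

|PF(5,5)| = (5−5+1)·(5+1)^(5−1) = 1×1296 = 1296 [KW]
One tuple (1,5,5,3,1) → sorted (1,1,3,5,5): b_4=5>4, not a PF.
5^5 − 1296 = 3125 − 1296 = 1829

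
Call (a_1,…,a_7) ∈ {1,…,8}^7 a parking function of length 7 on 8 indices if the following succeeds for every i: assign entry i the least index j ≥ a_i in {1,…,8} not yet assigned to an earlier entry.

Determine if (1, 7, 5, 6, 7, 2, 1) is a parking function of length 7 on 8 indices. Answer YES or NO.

YES

Sorted: b = (1, 1, 2, 5, 6, 7, 7).
  b_1=1 ≤ 2
  b_2=1 ≤ 3
  b_3=2 ≤ 4
  b_4=5 ≤ 5
  b_5=6 ≤ 6
  b_6=7 ≤ 7
  b_7=7 ≤ 8
All bounds hold ⇒ YES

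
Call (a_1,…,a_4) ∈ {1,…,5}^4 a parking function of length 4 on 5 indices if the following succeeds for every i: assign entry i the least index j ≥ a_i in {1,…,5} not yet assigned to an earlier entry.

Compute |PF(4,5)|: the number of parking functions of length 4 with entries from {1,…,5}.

#PF = (6−4)·6^(4−1) = 2·216 = 432
E.g. (5,3,2,4) → sorted (2,3,4,5): b_i ≤ 1+i ∀i, a PF.

432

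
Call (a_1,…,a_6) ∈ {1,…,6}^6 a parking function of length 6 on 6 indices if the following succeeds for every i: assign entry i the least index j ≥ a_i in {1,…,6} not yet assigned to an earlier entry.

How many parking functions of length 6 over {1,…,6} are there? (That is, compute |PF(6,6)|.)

16807

#PF = (6+1−6)·(6+1)^{6−1} = 1·16807 = 16807 (Konheim–Weiss)
Example (2,2,5,1,4,2) → sorted (1,2,2,2,4,5): b_i ≤ i ∀i, a PF.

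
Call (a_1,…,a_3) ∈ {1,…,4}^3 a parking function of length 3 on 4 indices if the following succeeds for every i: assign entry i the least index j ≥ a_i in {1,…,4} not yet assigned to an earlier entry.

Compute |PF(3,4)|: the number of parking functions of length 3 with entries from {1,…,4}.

50

#PF = 2·5^2 = 2×25 = 50 [KW]
Example (2,2,4) → sorted (2,2,4): b_i ≤ 1+i ∀i, a PF.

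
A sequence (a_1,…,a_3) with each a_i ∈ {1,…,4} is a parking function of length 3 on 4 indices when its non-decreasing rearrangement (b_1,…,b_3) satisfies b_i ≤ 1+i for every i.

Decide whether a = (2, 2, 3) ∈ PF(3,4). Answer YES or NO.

YES

Sorted: b = (2, 2, 3).
  b_1=2 ≤ 2
  b_2=2 ≤ 3
  b_3=3 ≤ 4
All bounds hold ⇒ YES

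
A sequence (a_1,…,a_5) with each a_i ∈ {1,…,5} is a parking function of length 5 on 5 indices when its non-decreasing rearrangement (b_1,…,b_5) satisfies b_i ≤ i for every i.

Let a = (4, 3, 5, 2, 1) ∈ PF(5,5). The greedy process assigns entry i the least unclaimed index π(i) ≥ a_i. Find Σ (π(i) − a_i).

Σπ(i) = 1+…+5 = 15; Σa = 4+3+5+2+1 = 15; disp = 15−15 = 0.

0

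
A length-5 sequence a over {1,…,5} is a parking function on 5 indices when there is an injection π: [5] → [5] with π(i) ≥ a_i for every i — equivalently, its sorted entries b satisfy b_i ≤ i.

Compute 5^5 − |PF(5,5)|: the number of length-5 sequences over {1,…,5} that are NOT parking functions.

1829

|PF(5,5)| = (5+1−5)·(5+1)^{5−1} = 1·1296 = 1296 (Konheim–Weiss)
Check (5,4,1,5,1) → sorted (1,1,4,5,5): b_3=4>3, not a PF.
So 3125 − 1296 = 1829 fail.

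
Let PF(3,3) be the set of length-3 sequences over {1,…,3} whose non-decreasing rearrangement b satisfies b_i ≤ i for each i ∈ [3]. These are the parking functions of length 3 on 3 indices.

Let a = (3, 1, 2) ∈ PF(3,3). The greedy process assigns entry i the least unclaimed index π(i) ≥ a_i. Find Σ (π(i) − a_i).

Σπ = 3·4/2 = 6 (π permutes [3]); Σa = 3+1+2 = 6; disp = 6−6 = 0.

0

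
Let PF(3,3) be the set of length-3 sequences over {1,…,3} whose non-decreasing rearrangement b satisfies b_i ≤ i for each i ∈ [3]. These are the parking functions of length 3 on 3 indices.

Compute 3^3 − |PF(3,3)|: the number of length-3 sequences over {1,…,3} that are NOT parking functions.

Count = (4−3)·4^(3−1) = 1 · 16 = 16 (Pollak)
E.g. (3,2,2) → sorted (2,2,3): b_1=2>1, not a PF.
3^3 − 16 = 27 − 16 = 11

11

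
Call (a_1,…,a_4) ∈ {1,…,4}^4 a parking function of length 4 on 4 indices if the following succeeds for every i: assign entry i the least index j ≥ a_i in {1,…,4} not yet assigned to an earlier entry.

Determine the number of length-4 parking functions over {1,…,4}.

125

|PF(4,4)| = (4+1−4)·(4+1)^{4−1} = 1·125 = 125
One tuple (3,1,2,2) → sorted (1,2,2,3): b_i ≤ i ∀i, a PF.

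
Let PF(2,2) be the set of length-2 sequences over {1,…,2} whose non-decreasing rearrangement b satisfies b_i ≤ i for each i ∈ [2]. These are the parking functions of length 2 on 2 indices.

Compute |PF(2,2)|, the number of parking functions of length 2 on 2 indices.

3

#PF = 1·3^1 = 1·3 = 3 [KW]
Example (2,1) → sorted (1,2): b_i ≤ i ∀i, a PF.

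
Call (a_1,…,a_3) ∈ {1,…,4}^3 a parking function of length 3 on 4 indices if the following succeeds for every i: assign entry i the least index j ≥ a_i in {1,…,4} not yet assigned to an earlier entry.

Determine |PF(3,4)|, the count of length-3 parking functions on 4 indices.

|PF(3,4)| = 2·5^2 = 2×25 = 50 (Konheim–Weiss)
One tuple (3,2,4) → sorted (2,3,4): b_i ≤ 1+i ∀i, a PF.

50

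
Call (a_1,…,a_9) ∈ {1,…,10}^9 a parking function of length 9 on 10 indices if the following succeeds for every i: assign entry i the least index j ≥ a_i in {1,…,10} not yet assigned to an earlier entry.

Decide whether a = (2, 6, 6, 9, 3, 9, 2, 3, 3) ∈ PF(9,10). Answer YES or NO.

Order a: b = (2, 2, 3, 3, 3, 6, 6, 9, 9).
  b_1=2 ≤ 2
  b_2=2 ≤ 3
  b_3=3 ≤ 4
  b_4=3 ≤ 5
  b_5=3 ≤ 6
  b_6=6 ≤ 7
  b_7=6 ≤ 8
  b_8=9 ≤ 9
  b_9=9 ≤ 10
All bounds hold ⇒ YES

YES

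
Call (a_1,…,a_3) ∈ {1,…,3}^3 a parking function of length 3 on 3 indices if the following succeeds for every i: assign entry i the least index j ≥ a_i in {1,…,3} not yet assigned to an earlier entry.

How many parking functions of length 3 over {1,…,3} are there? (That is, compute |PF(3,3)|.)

16

|PF(3,3)| = (3+1−3)·(3+1)^{3−1} = 1×16 = 16
E.g. (1,1,3) → sorted (1,1,3): b_i ≤ i ∀i, a PF.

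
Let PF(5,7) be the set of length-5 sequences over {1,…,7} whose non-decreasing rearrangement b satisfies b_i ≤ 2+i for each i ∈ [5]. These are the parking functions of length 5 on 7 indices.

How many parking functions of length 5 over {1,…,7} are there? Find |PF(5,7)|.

12288

Count = 3·8^4 = 3×4096 = 12288 (Pollak)
Example (6,3,1,1,1) → sorted (1,1,1,3,6): b_i ≤ 2+i ∀i, a PF.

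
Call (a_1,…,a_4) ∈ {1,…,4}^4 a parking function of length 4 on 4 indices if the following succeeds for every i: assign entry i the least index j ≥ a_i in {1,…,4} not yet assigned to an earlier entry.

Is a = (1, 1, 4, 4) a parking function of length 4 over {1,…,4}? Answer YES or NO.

Order a: b = (1, 1, 4, 4).
  b_1=1 ≤ 1
  b_2=1 ≤ 2
  b_3=4 > 3
  fails at i=3 ⇒ NO

NO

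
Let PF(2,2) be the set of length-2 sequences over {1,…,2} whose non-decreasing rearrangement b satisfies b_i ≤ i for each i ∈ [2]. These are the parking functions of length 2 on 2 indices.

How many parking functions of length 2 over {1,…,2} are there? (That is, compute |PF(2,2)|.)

3

|PF| = (3−2)·3^(2−1) = 1 · 3 = 3 (Pollak)
E.g. (1,2) → sorted (1,2): b_i ≤ i ∀i, a PF.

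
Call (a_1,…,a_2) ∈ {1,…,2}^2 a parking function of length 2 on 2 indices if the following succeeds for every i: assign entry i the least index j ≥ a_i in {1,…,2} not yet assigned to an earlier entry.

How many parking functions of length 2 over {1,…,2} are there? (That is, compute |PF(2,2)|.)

|PF| = (3−2)·3^(2−1) = 1 · 3 = 3 [KW]
One tuple (2,1) → sorted (1,2): b_i ≤ i ∀i, a PF.

3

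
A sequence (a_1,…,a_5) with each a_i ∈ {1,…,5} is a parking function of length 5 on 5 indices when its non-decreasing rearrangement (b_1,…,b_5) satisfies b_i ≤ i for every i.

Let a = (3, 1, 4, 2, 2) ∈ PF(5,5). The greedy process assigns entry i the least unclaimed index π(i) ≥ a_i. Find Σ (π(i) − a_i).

Σπ = 15 ({1..5} each once); Σa = 3+1+4+2+2 = 12; disp = 15−12 = 3.

3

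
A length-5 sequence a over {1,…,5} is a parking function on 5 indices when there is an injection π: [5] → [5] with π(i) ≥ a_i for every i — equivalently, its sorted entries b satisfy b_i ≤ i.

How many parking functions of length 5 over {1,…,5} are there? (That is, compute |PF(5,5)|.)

|PF(5,5)| = 1·6^4 = 1 · 1296 = 1296 [KW]
Check (3,5,2,1,1) → sorted (1,1,2,3,5): b_i ≤ i ∀i, a PF.

1296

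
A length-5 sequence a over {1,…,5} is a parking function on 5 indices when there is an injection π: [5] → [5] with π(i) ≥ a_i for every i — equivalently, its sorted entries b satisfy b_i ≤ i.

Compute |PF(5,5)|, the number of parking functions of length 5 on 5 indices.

|PF| = 1·6^4 = 1·1296 = 1296
One tuple (4,3,1,3,1) → sorted (1,1,3,3,4): b_i ≤ i ∀i, a PF.

1296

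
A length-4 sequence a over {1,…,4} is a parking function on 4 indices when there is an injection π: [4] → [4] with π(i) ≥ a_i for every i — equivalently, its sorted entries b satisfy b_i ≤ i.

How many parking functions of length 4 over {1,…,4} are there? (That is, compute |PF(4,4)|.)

|PF(4,4)| = (4+1−4)·(4+1)^{4−1} = 1 · 125 = 125 [KW]
E.g. (1,1,4,3) → sorted (1,1,3,4): b_i ≤ i ∀i, a PF.

125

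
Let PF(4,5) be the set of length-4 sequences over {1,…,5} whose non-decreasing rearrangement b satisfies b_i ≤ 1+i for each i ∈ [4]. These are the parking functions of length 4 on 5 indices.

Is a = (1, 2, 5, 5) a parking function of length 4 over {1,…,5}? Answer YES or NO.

NO

Rearranged: b = (1, 2, 5, 5).
  b_1=1 ≤ 2
  b_2=2 ≤ 3
  b_3=5 > 4
  fails at i=3 ⇒ NO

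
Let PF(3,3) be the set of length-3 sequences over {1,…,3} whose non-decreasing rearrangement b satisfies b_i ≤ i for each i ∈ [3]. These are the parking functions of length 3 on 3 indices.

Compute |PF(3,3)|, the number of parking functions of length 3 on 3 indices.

16

Count = (3−3+1)·(3+1)^(3−1) = 1×16 = 16 (Konheim–Weiss)
Check (1,1,1) → sorted (1,1,1): b_i ≤ i ∀i, a PF.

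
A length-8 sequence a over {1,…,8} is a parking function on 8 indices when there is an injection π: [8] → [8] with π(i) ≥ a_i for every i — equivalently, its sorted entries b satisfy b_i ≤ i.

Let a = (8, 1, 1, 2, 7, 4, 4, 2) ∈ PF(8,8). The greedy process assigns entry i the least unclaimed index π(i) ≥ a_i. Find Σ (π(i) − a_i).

Σπ = 36 ({1..8} each once); Σa = 8+1+1+2+7+4+4+2 = 29; disp = 36−29 = 7.

7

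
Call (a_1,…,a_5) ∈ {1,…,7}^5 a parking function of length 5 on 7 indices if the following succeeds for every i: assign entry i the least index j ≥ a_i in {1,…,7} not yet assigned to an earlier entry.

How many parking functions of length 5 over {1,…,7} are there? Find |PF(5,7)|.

|PF(5,7)| = (7−5+1)·(7+1)^(5−1) = 3 · 4096 = 12288 [KW]
E.g. (6,5,7,2,2) → sorted (2,2,5,6,7): b_i ≤ 2+i ∀i, a PF.

12288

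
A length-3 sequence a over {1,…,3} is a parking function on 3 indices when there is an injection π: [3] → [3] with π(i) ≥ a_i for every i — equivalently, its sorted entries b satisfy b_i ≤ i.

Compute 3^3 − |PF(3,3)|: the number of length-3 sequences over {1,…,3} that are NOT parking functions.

11

|PF(3,3)| = (3−3+1)·(3+1)^(3−1) = 1 · 16 = 16 [KW]
Example (2,3,2) → sorted (2,2,3): b_1=2>1, not a PF.
So 27 − 16 = 11 fail.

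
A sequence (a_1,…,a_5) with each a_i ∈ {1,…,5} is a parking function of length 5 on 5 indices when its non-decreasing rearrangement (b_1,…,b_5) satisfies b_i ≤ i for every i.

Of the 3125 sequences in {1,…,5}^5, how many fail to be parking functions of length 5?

1829

Count = (5−5+1)·(5+1)^(5−1) = 1·1296 = 1296 (Pollak)
One tuple (5,4,5,3,3) → sorted (3,3,4,5,5): b_1=3>1, not a PF.
5^5 − 1296 = 3125 − 1296 = 1829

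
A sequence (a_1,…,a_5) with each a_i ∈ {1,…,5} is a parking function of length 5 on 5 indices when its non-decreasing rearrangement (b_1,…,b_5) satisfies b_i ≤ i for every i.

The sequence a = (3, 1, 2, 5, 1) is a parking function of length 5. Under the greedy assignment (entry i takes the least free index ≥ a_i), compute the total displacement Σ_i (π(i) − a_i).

3

Σπ(i) = 1+…+5 = 15; Σa = 3+1+2+5+1 = 12; disp = 15−12 = 3.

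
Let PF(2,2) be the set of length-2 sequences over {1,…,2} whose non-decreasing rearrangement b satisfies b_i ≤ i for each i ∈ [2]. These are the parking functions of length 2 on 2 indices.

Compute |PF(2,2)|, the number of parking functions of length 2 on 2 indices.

|PF| = (2+1−2)·(2+1)^{2−1} = 1×3 = 3
Example (1,1) → sorted (1,1): b_i ≤ i ∀i, a PF.

3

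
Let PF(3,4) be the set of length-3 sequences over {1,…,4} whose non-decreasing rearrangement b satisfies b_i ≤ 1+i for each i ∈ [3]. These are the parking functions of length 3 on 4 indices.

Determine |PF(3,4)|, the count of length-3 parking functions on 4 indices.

|PF(3,4)| = 2·5^2 = 2×25 = 50 (Pollak)
Example (3,3,1) → sorted (1,3,3): b_i ≤ 1+i ∀i, a PF.

50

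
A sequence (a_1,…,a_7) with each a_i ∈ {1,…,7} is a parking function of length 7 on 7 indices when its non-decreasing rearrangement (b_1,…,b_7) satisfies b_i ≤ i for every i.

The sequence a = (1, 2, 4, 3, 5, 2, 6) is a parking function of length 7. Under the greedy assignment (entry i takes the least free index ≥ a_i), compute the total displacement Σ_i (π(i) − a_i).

Σπ(i) = 1+…+7 = 28; Σa = 1+2+4+3+5+2+6 = 23; disp = 28−23 = 5.

5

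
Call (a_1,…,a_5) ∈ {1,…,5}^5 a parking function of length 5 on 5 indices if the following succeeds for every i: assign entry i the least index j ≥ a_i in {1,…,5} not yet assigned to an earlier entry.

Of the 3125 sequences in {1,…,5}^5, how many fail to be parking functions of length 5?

1829

#PF = (5+1−5)·(5+1)^{5−1} = 1×1296 = 1296
Check (1,4,5,4,2) → sorted (1,2,4,4,5): b_3=4>3, not a PF.
Total 3125; non-PF = 3125−1296 = 1829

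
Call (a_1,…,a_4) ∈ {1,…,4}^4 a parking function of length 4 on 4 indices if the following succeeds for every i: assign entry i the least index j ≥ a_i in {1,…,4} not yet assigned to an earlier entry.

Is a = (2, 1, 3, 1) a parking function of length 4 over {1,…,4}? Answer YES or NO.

YES

Rearranged: b = (1, 1, 2, 3).
  b_1=1 ≤ 1
  b_2=1 ≤ 2
  b_3=2 ≤ 3
  b_4=3 ≤ 4
All bounds hold ⇒ YES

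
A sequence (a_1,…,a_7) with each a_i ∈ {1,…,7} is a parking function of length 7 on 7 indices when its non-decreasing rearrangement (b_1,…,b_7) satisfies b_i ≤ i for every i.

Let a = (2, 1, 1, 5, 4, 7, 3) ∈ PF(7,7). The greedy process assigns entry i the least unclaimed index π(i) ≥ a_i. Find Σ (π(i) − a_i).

Σπ = 7·8/2 = 28 (π permutes [7]); Σa = 2+1+1+5+4+7+3 = 23; disp = 28−23 = 5.

5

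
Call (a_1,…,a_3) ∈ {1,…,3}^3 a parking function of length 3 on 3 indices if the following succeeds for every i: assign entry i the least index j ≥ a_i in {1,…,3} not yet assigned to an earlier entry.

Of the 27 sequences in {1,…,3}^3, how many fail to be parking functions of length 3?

#PF = 1·4^2 = 1×16 = 16 (Konheim–Weiss)
Example (3,3,2) → sorted (2,3,3): b_1=2>1, not a PF.
Total 27; non-PF = 27−16 = 11

11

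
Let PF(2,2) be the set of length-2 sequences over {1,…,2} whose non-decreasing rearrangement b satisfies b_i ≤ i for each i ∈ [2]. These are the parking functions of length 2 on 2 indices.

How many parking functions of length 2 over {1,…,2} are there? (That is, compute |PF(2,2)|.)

3

#PF = (2−2+1)·(2+1)^(2−1) = 1 · 3 = 3 [KW]
One tuple (2,1) → sorted (1,2): b_i ≤ i ∀i, a PF.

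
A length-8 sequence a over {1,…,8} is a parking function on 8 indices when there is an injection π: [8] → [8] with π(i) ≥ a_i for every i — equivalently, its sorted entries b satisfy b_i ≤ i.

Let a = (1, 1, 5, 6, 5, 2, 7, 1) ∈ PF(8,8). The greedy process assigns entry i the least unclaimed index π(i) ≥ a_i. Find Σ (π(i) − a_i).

8

Σπ(i) = 1+…+8 = 36; Σa = 1+1+5+6+5+2+7+1 = 28; disp = 36−28 = 8.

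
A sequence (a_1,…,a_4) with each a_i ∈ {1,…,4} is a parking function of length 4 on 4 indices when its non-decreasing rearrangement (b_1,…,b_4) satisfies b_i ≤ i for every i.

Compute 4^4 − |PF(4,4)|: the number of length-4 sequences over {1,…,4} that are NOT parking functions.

131

|PF(4,4)| = (5−4)·5^(4−1) = 1 · 125 = 125 [KW]
One tuple (2,2,3,3) → sorted (2,2,3,3): b_1=2>1, not a PF.
Total 256; non-PF = 256−125 = 131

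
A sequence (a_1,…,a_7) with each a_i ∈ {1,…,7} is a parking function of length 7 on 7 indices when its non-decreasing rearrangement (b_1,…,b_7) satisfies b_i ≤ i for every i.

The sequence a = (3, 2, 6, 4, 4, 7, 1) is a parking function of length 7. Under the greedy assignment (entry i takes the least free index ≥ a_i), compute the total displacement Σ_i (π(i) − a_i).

1

Σπ(i) = 1+…+7 = 28; Σa = 3+2+6+4+4+7+1 = 27; disp = 28−27 = 1.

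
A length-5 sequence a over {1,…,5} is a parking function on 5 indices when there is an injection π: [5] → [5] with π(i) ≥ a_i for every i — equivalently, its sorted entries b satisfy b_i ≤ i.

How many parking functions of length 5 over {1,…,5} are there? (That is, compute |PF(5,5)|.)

1296

|PF(5,5)| = (5−5+1)·(5+1)^(5−1) = 1 · 1296 = 1296 (Konheim–Weiss)
One tuple (5,2,1,1,4) → sorted (1,1,2,4,5): b_i ≤ i ∀i, a PF.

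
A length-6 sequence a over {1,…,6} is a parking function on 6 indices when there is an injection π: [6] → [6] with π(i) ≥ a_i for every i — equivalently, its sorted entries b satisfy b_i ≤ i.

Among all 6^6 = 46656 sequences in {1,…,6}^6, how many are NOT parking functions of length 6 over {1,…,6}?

Count = (7−6)·7^(6−1) = 1·16807 = 16807 [KW]
One tuple (5,5,4,3,2,5) → sorted (2,3,4,5,5,5): b_1=2>1, not a PF.
Total 46656; non-PF = 46656−16807 = 29849

29849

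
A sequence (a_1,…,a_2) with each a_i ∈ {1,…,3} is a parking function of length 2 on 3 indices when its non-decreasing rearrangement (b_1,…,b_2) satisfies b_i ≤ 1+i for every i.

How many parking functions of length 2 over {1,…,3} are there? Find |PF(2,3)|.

8

|PF(2,3)| = (3−2+1)·(3+1)^(2−1) = 2 · 4 = 8 (Pollak)
Check (3,2) → sorted (2,3): b_i ≤ 1+i ∀i, a PF.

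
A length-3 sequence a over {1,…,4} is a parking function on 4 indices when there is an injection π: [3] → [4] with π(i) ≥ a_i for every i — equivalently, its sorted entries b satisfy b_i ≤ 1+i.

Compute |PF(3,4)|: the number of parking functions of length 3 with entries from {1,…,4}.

|PF(3,4)| = (5−3)·5^(3−1) = 2 · 25 = 50 (Pollak)
One tuple (2,2,4) → sorted (2,2,4): b_i ≤ 1+i ∀i, a PF.

50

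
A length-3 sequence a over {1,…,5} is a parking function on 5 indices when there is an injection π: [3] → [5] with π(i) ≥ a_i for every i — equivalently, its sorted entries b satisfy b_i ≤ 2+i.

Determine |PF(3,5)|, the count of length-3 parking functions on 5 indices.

108

|PF| = (5+1−3)·(5+1)^{3−1} = 3·36 = 108 [KW]
One tuple (4,1,3) → sorted (1,3,4): b_i ≤ 2+i ∀i, a PF.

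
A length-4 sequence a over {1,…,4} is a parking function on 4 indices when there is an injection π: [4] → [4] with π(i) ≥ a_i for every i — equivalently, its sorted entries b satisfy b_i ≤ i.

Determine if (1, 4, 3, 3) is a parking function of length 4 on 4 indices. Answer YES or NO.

NO

Sorted: b = (1, 3, 3, 4).
  b_1=1 ≤ 1
  b_2=3 > 2
  fails at i=2 ⇒ NO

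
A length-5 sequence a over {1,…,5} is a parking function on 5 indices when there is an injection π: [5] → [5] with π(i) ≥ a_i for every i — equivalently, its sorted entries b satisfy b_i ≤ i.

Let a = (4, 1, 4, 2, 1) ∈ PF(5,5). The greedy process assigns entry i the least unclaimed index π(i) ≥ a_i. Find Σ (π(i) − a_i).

3

Σπ = 15 ({1..5} each once); Σa = 4+1+4+2+1 = 12; disp = 15−12 = 3.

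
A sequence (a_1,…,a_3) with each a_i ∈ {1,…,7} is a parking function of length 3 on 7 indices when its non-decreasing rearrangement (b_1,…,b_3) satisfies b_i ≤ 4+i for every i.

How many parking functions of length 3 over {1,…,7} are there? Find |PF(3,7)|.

|PF(3,7)| = (7+1−3)·(7+1)^{3−1} = 5·64 = 320
E.g. (4,6,5) → sorted (4,5,6): b_i ≤ 4+i ∀i, a PF.

320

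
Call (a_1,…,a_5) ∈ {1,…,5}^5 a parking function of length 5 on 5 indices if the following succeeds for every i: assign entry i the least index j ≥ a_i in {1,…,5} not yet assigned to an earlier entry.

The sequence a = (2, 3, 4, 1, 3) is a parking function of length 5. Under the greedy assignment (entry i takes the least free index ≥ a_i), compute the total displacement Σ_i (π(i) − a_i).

2

Σπ = 15 ({1..5} each once); Σa = 2+3+4+1+3 = 13; disp = 15−13 = 2.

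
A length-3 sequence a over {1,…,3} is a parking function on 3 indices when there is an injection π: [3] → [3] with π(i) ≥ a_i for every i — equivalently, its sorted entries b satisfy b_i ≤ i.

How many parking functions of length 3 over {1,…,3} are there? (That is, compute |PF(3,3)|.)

16

Count = (3−3+1)·(3+1)^(3−1) = 1·16 = 16 (Pollak)
Example (1,2,3) → sorted (1,2,3): b_i ≤ i ∀i, a PF.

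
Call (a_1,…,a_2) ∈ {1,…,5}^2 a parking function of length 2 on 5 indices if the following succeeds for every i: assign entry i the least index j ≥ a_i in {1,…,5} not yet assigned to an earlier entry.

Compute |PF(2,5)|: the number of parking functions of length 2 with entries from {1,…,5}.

24

|PF(2,5)| = 4·6^1 = 4×6 = 24
E.g. (3,2) → sorted (2,3): b_i ≤ 3+i ∀i, a PF.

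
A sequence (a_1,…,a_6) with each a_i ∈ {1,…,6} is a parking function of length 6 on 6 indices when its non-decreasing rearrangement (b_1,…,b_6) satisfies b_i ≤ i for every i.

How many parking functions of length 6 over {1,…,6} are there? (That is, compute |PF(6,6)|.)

|PF(6,6)| = 1·7^5 = 1 · 16807 = 16807 [KW]
E.g. (6,2,1,4,4,1) → sorted (1,1,2,4,4,6): b_i ≤ i ∀i, a PF.

16807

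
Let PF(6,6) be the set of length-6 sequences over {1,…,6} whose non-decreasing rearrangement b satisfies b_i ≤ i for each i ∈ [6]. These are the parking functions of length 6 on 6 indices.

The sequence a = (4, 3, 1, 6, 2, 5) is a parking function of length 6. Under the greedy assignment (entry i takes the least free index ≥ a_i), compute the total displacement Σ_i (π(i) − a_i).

0

Σπ = 6·7/2 = 21 (π permutes [6]); Σa = 4+3+1+6+2+5 = 21; disp = 21−21 = 0.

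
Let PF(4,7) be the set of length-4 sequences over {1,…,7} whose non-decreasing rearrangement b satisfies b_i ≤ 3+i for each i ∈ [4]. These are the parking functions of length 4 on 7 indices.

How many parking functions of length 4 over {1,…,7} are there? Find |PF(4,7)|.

Count = (8−4)·8^(4−1) = 4·512 = 2048
Example (3,4,7,6) → sorted (3,4,6,7): b_i ≤ 3+i ∀i, a PF.

2048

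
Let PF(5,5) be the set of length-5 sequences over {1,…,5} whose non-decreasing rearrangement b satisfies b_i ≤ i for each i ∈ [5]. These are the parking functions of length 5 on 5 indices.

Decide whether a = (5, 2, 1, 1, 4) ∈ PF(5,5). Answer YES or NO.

YES

Rearranged: b = (1, 1, 2, 4, 5).
  b_1=1 ≤ 1
  b_2=1 ≤ 2
  b_3=2 ≤ 3
  b_4=4 ≤ 4
  b_5=5 ≤ 5
All bounds hold ⇒ YES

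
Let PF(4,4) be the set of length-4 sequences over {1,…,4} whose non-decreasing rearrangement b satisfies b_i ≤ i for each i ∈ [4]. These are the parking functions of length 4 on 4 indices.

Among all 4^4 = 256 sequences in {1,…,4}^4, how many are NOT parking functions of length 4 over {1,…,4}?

Count = (5−4)·5^(4−1) = 1 · 125 = 125 (Konheim–Weiss)
Example (3,2,3,3) → sorted (2,3,3,3): b_1=2>1, not a PF.
So 256 − 125 = 131 fail.

131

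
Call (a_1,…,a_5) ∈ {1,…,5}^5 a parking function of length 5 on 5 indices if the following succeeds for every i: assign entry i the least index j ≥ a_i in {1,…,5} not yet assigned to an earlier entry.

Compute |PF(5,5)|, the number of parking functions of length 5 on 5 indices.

Count = 1·6^4 = 1·1296 = 1296 [KW]
Check (2,3,1,2,5) → sorted (1,2,2,3,5): b_i ≤ i ∀i, a PF.

1296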